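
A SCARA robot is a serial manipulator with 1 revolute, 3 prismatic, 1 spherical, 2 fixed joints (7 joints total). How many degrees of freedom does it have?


Given: serial robot with 1 revolute, 3 prismatic, 1 spherical, 2 fixed joints
DOF contribution per joint type: revolute=1, prismatic=1, spherical=3, fixed=0
DOF = 1*1 + 3*1 + 1*3 + 2*0
DOF = 7

7


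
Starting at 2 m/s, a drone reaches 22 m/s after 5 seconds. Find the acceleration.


Given: initial velocity v0 = 2 m/s, final velocity v = 22 m/s, time t = 5 s
Using a = (v - v0) / t
a = (22 - 2) / 5
a = 20 / 5
a = 4 m/s^2

4 m/s^2


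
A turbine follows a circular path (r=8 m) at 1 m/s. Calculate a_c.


Given: v = 1 m/s, r = 8 m
Using a_c = v^2 / r
a_c = 1^2 / 8
a_c = 1 / 8
a_c = 1/8 m/s^2

1/8 m/s^2


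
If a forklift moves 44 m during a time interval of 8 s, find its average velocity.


Given: distance d = 44 m, time t = 8 s
Using v = d / t
v = 44 / 8
v = 11/2 m/s

11/2 m/s


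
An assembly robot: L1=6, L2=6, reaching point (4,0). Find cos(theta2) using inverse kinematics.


Given: L1 = 6, L2 = 6, target (x, y) = (4, 0)
Using cos(theta2) = (x^2 + y^2 - L1^2 - L2^2) / (2*L1*L2)
x^2 + y^2 = 4^2 + 0 = 16
L1^2 + L2^2 = 36 + 36 = 72
Numerator = 16 - 72 = -56
Denominator = 2*6*6 = 72
cos(theta2) = -56/72 = -7/9

-7/9


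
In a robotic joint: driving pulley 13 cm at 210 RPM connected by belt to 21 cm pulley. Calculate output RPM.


Given: D1 = 13 cm, w1 = 210 RPM, D2 = 21 cm
Using D1*w1 = D2*w2
w2 = D1*w1 / D2
w2 = 13*210 / 21
w2 = 2730 / 21
w2 = 130 RPM

130 RPM


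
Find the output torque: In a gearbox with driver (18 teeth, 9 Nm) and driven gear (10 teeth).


Given: N1 = 18, N2 = 10, T1 = 9 Nm
Using T2/T1 = N2/N1
T2 = T1 * N2 / N1
T2 = 9 * 10 / 18
T2 = 90 / 18
T2 = 5 Nm

5 Nm


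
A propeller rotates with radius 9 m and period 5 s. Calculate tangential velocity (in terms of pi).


Given: radius r = 9 m, period T = 5 s
Using v = 2*pi*r / T
v = 2*pi*9 / 5
v = 18*pi / 5
v = 18/5*pi m/s

18/5*pi m/s


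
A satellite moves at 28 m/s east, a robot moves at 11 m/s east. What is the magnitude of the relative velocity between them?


Given: v_A = 28 m/s east, v_B = 11 m/s east
Both move in the same direction; relative speed = |v_A - v_B|
|28 - 11| = |17|
= 17 m/s

17 m/s


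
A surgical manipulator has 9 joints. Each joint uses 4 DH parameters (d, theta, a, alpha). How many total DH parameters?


Given: 9 joints, 4 DH parameters per joint (d, theta, a, alpha)
Total DH parameters = number_of_joints * 4
Total = 9 * 4
Total = 36

36


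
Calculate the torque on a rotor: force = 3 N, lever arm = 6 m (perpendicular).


Given: F = 3 N, r = 6 m, angle = 90 deg (perpendicular)
Using tau = F * r * sin(90)
sin(90) = 1
tau = 3 * 6 * 1
tau = 18 Nm

18 Nm


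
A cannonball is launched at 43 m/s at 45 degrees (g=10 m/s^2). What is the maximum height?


Given: v0 = 43 m/s, theta = 45 deg, g = 10 m/s^2
sin^2(45) = 1/2
Using H = v0^2 * sin^2(theta) / (2*g)
H = 43^2 * 1/2 / (2*10)
H = 1849 * 1/2 / 20
H = 1849/2 / 20
H = 1849/40 m

1849/40 m


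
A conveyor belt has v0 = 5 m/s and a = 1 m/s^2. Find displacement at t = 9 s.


Given: v0 = 5 m/s, a = 1 m/s^2, t = 9 s
Using s = v0*t + (1/2)*a*t^2
s = 5*9 + (1/2)*1*9^2
s = 45 + (1/2)*81
s = 45 + 81/2
s = 171/2

171/2 m


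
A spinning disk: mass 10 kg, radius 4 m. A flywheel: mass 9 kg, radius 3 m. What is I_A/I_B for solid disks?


Given: M1=10 kg, R1=4 m, M2=9 kg, R2=3 m
For a disk: I = (1/2)*M*R^2, so I_A/I_B = (M1*R1^2)/(M2*R2^2)
M1*R1^2 = 10*16 = 160
M2*R2^2 = 9*9 = 81
I_A/I_B = 160/81 = 160/81

160/81


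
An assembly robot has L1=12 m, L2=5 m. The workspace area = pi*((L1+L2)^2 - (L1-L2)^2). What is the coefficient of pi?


Given: L1 = 12, L2 = 5
(L1+L2)^2 = (17)^2 = 289
(L1-L2)^2 = (7)^2 = 49
Difference = 289 - 49 = 240
This equals 4*L1*L2 = 4*12*5 = 240
Workspace area = 240*pi

240


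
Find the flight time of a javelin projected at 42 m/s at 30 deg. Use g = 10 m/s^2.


Given: v0 = 42 m/s, theta = 30 deg, g = 10 m/s^2
sin(30) = 1/2
Using T = 2*v0*sin(theta) / g
T = 2*42*1/2 / 10
T = 42 / 10
T = 21/5 s

21/5 s


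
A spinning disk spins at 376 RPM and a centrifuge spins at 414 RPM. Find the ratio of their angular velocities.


Given: RPM_A = 376, RPM_B = 414
omega = 2*pi*RPM/60, so omega_A/omega_B = RPM_A / RPM_B
omega_A/omega_B = 376 / 414
omega_A/omega_B = 188/207

188/207


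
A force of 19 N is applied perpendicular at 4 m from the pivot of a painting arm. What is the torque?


Given: F = 19 N, r = 4 m, angle = 90 deg (perpendicular)
Using tau = F * r * sin(90)
sin(90) = 1
tau = 19 * 4 * 1
tau = 76 Nm

76 Nm


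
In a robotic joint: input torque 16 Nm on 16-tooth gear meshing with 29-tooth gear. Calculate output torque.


Given: N1 = 16, N2 = 29, T1 = 16 Nm
Using T2/T1 = N2/N1
T2 = T1 * N2 / N1
T2 = 16 * 29 / 16
T2 = 464 / 16
T2 = 29 Nm

29 Nm


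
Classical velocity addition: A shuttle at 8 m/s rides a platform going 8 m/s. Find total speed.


Given: object velocity = 8 m/s, platform velocity = 8 m/s (same direction)
Using classical velocity addition: v_total = v_object + v_platform
v_total = 8 + 8
v_total = 16 m/s

16 m/s


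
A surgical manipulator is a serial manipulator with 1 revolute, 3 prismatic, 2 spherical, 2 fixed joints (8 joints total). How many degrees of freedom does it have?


Given: serial robot with 1 revolute, 3 prismatic, 2 spherical, 2 fixed joints
DOF contribution per joint type: revolute=1, prismatic=1, spherical=3, fixed=0
DOF = 1*1 + 3*1 + 2*3 + 2*0
DOF = 10

10


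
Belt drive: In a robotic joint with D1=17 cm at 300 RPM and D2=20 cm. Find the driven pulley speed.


Given: D1 = 17 cm, w1 = 300 RPM, D2 = 20 cm
Using D1*w1 = D2*w2
w2 = D1*w1 / D2
w2 = 17*300 / 20
w2 = 5100 / 20
w2 = 255 RPM

255 RPM


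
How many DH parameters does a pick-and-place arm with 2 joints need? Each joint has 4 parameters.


Given: 2 joints, 4 DH parameters per joint (d, theta, a, alpha)
Total DH parameters = number_of_joints * 4
Total = 2 * 4
Total = 8

8


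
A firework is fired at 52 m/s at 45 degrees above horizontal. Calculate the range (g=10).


Given: v0 = 52 m/s, theta = 45 deg, g = 10 m/s^2
sin(2*45) = sin(90) = 1
Using R = v0^2 * sin(2*theta) / g
R = 52^2 * 1 / 10
R = 2704 / 10
R = 1352/5 m

1352/5 m


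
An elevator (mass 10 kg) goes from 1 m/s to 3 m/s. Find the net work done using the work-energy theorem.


Given: m = 10 kg, v0 = 1 m/s, v = 3 m/s
Using W = (1/2)*m*(v^2 - v0^2)
v^2 = 3^2 = 9
v0^2 = 1^2 = 1
v^2 - v0^2 = 9 - 1 = 8
W = (1/2)*10*8 = 40 J

40 J


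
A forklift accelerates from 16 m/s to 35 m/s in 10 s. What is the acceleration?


Given: initial velocity v0 = 16 m/s, final velocity v = 35 m/s, time t = 10 s
Using a = (v - v0) / t
a = (35 - 16) / 10
a = 19 / 10
a = 19/10 m/s^2

19/10 m/s^2


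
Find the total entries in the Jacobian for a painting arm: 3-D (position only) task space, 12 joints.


Given: task space dimension = 3, joints = 12
Jacobian is a 3 x 12 matrix
Total entries = rows * columns
Total = 3 * 12
Total = 36

36


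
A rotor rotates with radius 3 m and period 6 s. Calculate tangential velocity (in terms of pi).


Given: radius r = 3 m, period T = 6 s
Using v = 2*pi*r / T
v = 2*pi*3 / 6
v = 6*pi / 6
v = 1*pi m/s

1*pi m/s


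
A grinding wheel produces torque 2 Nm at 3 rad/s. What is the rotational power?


Given: tau = 2 Nm, omega = 3 rad/s
Using P = tau * omega
P = 2 * 3
P = 6 W

6 W


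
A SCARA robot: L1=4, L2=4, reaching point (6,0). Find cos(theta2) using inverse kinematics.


Given: L1 = 4, L2 = 4, target (x, y) = (6, 0)
Using cos(theta2) = (x^2 + y^2 - L1^2 - L2^2) / (2*L1*L2)
x^2 + y^2 = 6^2 + 0 = 36
L1^2 + L2^2 = 16 + 16 = 32
Numerator = 36 - 32 = 4
Denominator = 2*4*4 = 32
cos(theta2) = 4/32 = 1/8

1/8


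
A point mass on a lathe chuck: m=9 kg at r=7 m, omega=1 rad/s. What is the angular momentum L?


Given: m = 9 kg, r = 7 m, omega = 1 rad/s
For a point mass: I = m*r^2
I = 9*7^2 = 9*49 = 441
L = I*omega = 441*1
L = 441 kg*m^2/s

441 kg*m^2/s


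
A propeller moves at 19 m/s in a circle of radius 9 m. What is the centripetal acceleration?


Given: v = 19 m/s, r = 9 m
Using a_c = v^2 / r
a_c = 19^2 / 9
a_c = 361 / 9
a_c = 361/9 m/s^2

361/9 m/s^2


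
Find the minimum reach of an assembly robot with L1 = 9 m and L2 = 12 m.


Given: L1 = 9 m, L2 = 12 m
For a 2-link planar arm, min reach = |L1 - L2| (second link folded back)
Min reach = |9 - 12|
Min reach = 3 m

3 m


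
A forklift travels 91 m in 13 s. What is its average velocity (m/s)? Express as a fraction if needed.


Given: distance d = 91 m, time t = 13 s
Using v = d / t
v = 91 / 13
v = 7 m/s

7 m/s


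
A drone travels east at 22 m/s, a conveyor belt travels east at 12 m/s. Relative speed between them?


Given: v_A = 22 m/s east, v_B = 12 m/s east
Both move in the same direction; relative speed = |v_A - v_B|
|22 - 12| = |10|
= 10 m/s

10 m/s


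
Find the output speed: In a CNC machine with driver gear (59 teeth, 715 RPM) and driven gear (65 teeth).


Given: N1 = 59 teeth, w1 = 715 RPM, N2 = 65 teeth
Using N1*w1 = N2*w2
w2 = N1*w1 / N2
w2 = 59*715 / 65
w2 = 42185 / 65
w2 = 649 RPM

649 RPM


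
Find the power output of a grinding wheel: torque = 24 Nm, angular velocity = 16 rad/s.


Given: tau = 24 Nm, omega = 16 rad/s
Using P = tau * omega
P = 24 * 16
P = 384 W

384 W


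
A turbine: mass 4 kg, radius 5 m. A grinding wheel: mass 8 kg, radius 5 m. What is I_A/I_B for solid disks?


Given: M1=4 kg, R1=5 m, M2=8 kg, R2=5 m
For a disk: I = (1/2)*M*R^2, so I_A/I_B = (M1*R1^2)/(M2*R2^2)
M1*R1^2 = 4*25 = 100
M2*R2^2 = 8*25 = 200
I_A/I_B = 100/200 = 1/2

1/2


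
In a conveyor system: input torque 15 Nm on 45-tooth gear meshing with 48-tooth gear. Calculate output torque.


Given: N1 = 45, N2 = 48, T1 = 15 Nm
Using T2/T1 = N2/N1
T2 = T1 * N2 / N1
T2 = 15 * 48 / 45
T2 = 720 / 45
T2 = 16 Nm

16 Nm


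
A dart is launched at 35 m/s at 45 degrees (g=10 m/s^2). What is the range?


Given: v0 = 35 m/s, theta = 45 deg, g = 10 m/s^2
sin(2*45) = sin(90) = 1
Using R = v0^2 * sin(2*theta) / g
R = 35^2 * 1 / 10
R = 1225 / 10
R = 245/2 m

245/2 m


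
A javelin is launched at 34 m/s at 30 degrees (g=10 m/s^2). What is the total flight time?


Given: v0 = 34 m/s, theta = 30 deg, g = 10 m/s^2
sin(30) = 1/2
Using T = 2*v0*sin(theta) / g
T = 2*34*1/2 / 10
T = 34 / 10
T = 17/5 s

17/5 s


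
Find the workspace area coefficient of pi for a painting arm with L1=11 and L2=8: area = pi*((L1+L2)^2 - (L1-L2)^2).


Given: L1 = 11, L2 = 8
(L1+L2)^2 = (19)^2 = 361
(L1-L2)^2 = (3)^2 = 9
Difference = 361 - 9 = 352
This equals 4*L1*L2 = 4*11*8 = 352
Workspace area = 352*pi

352


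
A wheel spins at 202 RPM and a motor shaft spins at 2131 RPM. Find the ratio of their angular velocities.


Given: RPM_A = 202, RPM_B = 2131
omega = 2*pi*RPM/60, so omega_A/omega_B = RPM_A / RPM_B
omega_A/omega_B = 202 / 2131
omega_A/omega_B = 202/2131

202/2131


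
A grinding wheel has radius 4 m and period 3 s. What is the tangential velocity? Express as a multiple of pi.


Given: radius r = 4 m, period T = 3 s
Using v = 2*pi*r / T
v = 2*pi*4 / 3
v = 8*pi / 3
v = 8/3*pi m/s

8/3*pi m/s


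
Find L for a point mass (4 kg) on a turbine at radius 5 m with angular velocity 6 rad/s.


Given: m = 4 kg, r = 5 m, omega = 6 rad/s
For a point mass: I = m*r^2
I = 4*5^2 = 4*25 = 100
L = I*omega = 100*6
L = 600 kg*m^2/s

600 kg*m^2/s


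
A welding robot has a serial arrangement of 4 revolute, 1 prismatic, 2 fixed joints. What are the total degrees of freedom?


Given: serial robot with 4 revolute, 1 prismatic, 2 fixed joints
DOF contribution per joint type: revolute=1, prismatic=1, spherical=3, fixed=0
DOF = 4*1 + 1*1 + 2*0
DOF = 5

5


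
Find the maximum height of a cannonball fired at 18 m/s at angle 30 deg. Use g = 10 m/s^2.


Given: v0 = 18 m/s, theta = 30 deg, g = 10 m/s^2
sin^2(30) = 1/4
Using H = v0^2 * sin^2(theta) / (2*g)
H = 18^2 * 1/4 / (2*10)
H = 324 * 1/4 / 20
H = 81 / 20
H = 81/20 m

81/20 m


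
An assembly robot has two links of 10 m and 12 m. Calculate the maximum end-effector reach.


Given: L1 = 10 m, L2 = 12 m
For a 2-link planar arm, max reach = L1 + L2 (fully extended)
Max reach = 10 + 12
Max reach = 22 m

22 m


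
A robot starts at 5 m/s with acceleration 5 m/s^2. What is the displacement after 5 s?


Given: v0 = 5 m/s, a = 5 m/s^2, t = 5 s
Using s = v0*t + (1/2)*a*t^2
s = 5*5 + (1/2)*5*5^2
s = 25 + (1/2)*125
s = 25 + 125/2
s = 175/2

175/2 m


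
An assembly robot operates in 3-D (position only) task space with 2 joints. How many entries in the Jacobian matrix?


Given: task space dimension = 3, joints = 2
Jacobian is a 3 x 2 matrix
Total entries = rows * columns
Total = 3 * 2
Total = 6

6


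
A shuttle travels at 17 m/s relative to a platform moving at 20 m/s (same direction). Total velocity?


Given: object velocity = 17 m/s, platform velocity = 20 m/s (same direction)
Using classical velocity addition: v_total = v_object + v_platform
v_total = 17 + 20
v_total = 37 m/s

37 m/s


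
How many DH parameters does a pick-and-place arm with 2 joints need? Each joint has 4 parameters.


Given: 2 joints, 4 DH parameters per joint (d, theta, a, alpha)
Total DH parameters = number_of_joints * 4
Total = 2 * 4
Total = 8

8


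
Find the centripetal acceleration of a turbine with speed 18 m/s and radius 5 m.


Given: v = 18 m/s, r = 5 m
Using a_c = v^2 / r
a_c = 18^2 / 5
a_c = 324 / 5
a_c = 324/5 m/s^2

324/5 m/s^2


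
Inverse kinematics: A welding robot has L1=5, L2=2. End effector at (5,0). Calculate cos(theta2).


Given: L1 = 5, L2 = 2, target (x, y) = (5, 0)
Using cos(theta2) = (x^2 + y^2 - L1^2 - L2^2) / (2*L1*L2)
x^2 + y^2 = 5^2 + 0 = 25
L1^2 + L2^2 = 25 + 4 = 29
Numerator = 25 - 29 = -4
Denominator = 2*5*2 = 20
cos(theta2) = -4/20 = -1/5

-1/5


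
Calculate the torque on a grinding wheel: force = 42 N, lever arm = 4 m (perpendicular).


Given: F = 42 N, r = 4 m, angle = 90 deg (perpendicular)
Using tau = F * r * sin(90)
sin(90) = 1
tau = 42 * 4 * 1
tau = 168 Nm

168 Nm


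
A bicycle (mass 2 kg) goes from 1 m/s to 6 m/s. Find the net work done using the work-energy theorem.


Given: m = 2 kg, v0 = 1 m/s, v = 6 m/s
Using W = (1/2)*m*(v^2 - v0^2)
v^2 = 6^2 = 36
v0^2 = 1^2 = 1
v^2 - v0^2 = 36 - 1 = 35
W = (1/2)*2*35 = 35 J

35 J


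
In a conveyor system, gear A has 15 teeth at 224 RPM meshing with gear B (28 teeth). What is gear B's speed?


Given: N1 = 15 teeth, w1 = 224 RPM, N2 = 28 teeth
Using N1*w1 = N2*w2
w2 = N1*w1 / N2
w2 = 15*224 / 28
w2 = 3360 / 28
w2 = 120 RPM

120 RPM


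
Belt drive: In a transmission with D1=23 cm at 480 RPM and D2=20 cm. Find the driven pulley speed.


Given: D1 = 23 cm, w1 = 480 RPM, D2 = 20 cm
Using D1*w1 = D2*w2
w2 = D1*w1 / D2
w2 = 23*480 / 20
w2 = 11040 / 20
w2 = 552 RPM

552 RPM


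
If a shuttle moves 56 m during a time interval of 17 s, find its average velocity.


Given: distance d = 56 m, time t = 17 s
Using v = d / t
v = 56 / 17
v = 56/17 m/s

56/17 m/s


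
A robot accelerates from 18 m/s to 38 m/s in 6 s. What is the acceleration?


Given: initial velocity v0 = 18 m/s, final velocity v = 38 m/s, time t = 6 s
Using a = (v - v0) / t
a = (38 - 18) / 6
a = 20 / 6
a = 10/3 m/s^2

10/3 m/s^2


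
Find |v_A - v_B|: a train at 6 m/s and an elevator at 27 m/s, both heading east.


Given: v_A = 6 m/s east, v_B = 27 m/s east
Both move in the same direction; relative speed = |v_A - v_B|
|6 - 27| = |-21|
= 21 m/s

21 m/s


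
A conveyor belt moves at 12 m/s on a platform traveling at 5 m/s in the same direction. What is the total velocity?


Given: object velocity = 12 m/s, platform velocity = 5 m/s (same direction)
Using classical velocity addition: v_total = v_object + v_platform
v_total = 12 + 5
v_total = 17 m/s

17 m/s


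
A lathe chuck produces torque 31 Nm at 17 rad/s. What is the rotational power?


Given: tau = 31 Nm, omega = 17 rad/s
Using P = tau * omega
P = 31 * 17
P = 527 W

527 W


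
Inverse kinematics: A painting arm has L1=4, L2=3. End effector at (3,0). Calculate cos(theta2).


Given: L1 = 4, L2 = 3, target (x, y) = (3, 0)
Using cos(theta2) = (x^2 + y^2 - L1^2 - L2^2) / (2*L1*L2)
x^2 + y^2 = 3^2 + 0 = 9
L1^2 + L2^2 = 16 + 9 = 25
Numerator = 9 - 25 = -16
Denominator = 2*4*3 = 24
cos(theta2) = -16/24 = -2/3

-2/3


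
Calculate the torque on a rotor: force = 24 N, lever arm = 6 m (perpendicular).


Given: F = 24 N, r = 6 m, angle = 90 deg (perpendicular)
Using tau = F * r * sin(90)
sin(90) = 1
tau = 24 * 6 * 1
tau = 144 Nm

144 Nm


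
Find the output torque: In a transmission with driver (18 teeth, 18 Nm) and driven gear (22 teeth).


Given: N1 = 18, N2 = 22, T1 = 18 Nm
Using T2/T1 = N2/N1
T2 = T1 * N2 / N1
T2 = 18 * 22 / 18
T2 = 396 / 18
T2 = 22 Nm

22 Nm


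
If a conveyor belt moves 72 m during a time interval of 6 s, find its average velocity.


Given: distance d = 72 m, time t = 6 s
Using v = d / t
v = 72 / 6
v = 12 m/s

12 m/s


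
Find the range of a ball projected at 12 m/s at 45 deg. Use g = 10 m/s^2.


Given: v0 = 12 m/s, theta = 45 deg, g = 10 m/s^2
sin(2*45) = sin(90) = 1
Using R = v0^2 * sin(2*theta) / g
R = 12^2 * 1 / 10
R = 144 / 10
R = 72/5 m

72/5 m


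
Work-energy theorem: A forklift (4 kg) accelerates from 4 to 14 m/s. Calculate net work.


Given: m = 4 kg, v0 = 4 m/s, v = 14 m/s
Using W = (1/2)*m*(v^2 - v0^2)
v^2 = 14^2 = 196
v0^2 = 4^2 = 16
v^2 - v0^2 = 196 - 16 = 180
W = (1/2)*4*180 = 360 J

360 J


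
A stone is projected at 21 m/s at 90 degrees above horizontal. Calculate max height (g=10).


Given: v0 = 21 m/s, theta = 90 deg, g = 10 m/s^2
sin^2(90) = 1
Using H = v0^2 * sin^2(theta) / (2*g)
H = 21^2 * 1 / (2*10)
H = 441 * 1 / 20
H = 441 / 20
H = 441/20 m

441/20 m


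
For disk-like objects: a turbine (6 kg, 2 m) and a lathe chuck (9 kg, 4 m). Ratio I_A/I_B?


Given: M1=6 kg, R1=2 m, M2=9 kg, R2=4 m
For a disk: I = (1/2)*M*R^2, so I_A/I_B = (M1*R1^2)/(M2*R2^2)
M1*R1^2 = 6*4 = 24
M2*R2^2 = 9*16 = 144
I_A/I_B = 24/144 = 1/6

1/6


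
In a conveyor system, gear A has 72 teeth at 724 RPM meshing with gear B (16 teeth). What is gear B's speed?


Given: N1 = 72 teeth, w1 = 724 RPM, N2 = 16 teeth
Using N1*w1 = N2*w2
w2 = N1*w1 / N2
w2 = 72*724 / 16
w2 = 52128 / 16
w2 = 3258 RPM

3258 RPM


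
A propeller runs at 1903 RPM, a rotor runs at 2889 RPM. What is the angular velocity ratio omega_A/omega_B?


Given: RPM_A = 1903, RPM_B = 2889
omega = 2*pi*RPM/60, so omega_A/omega_B = RPM_A / RPM_B
omega_A/omega_B = 1903 / 2889
omega_A/omega_B = 1903/2889

1903/2889


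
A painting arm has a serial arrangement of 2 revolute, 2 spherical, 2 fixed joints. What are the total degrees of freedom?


Given: serial robot with 2 revolute, 2 spherical, 2 fixed joints
DOF contribution per joint type: revolute=1, prismatic=1, spherical=3, fixed=0
DOF = 2*1 + 2*3 + 2*0
DOF = 8

8


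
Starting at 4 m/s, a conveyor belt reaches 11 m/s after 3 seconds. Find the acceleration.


Given: initial velocity v0 = 4 m/s, final velocity v = 11 m/s, time t = 3 s
Using a = (v - v0) / t
a = (11 - 4) / 3
a = 7 / 3
a = 7/3 m/s^2

7/3 m/s^2


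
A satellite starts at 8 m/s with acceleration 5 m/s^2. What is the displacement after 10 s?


Given: v0 = 8 m/s, a = 5 m/s^2, t = 10 s
Using s = v0*t + (1/2)*a*t^2
s = 8*10 + (1/2)*5*10^2
s = 80 + (1/2)*500
s = 80 + 250
s = 330

330 m


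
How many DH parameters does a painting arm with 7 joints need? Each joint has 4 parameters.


Given: 7 joints, 4 DH parameters per joint (d, theta, a, alpha)
Total DH parameters = number_of_joints * 4
Total = 7 * 4
Total = 28

28


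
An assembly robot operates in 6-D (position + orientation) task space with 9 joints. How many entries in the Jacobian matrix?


Given: task space dimension = 6, joints = 9
Jacobian is a 6 x 9 matrix
Total entries = rows * columns
Total = 6 * 9
Total = 54

54


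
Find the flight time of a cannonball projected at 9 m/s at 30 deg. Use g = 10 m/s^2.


Given: v0 = 9 m/s, theta = 30 deg, g = 10 m/s^2
sin(30) = 1/2
Using T = 2*v0*sin(theta) / g
T = 2*9*1/2 / 10
T = 9 / 10
T = 9/10 s

9/10 s


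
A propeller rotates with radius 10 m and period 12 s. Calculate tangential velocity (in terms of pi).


Given: radius r = 10 m, period T = 12 s
Using v = 2*pi*r / T
v = 2*pi*10 / 12
v = 20*pi / 12
v = 5/3*pi m/s

5/3*pi m/s


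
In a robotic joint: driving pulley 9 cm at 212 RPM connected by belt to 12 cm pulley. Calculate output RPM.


Given: D1 = 9 cm, w1 = 212 RPM, D2 = 12 cm
Using D1*w1 = D2*w2
w2 = D1*w1 / D2
w2 = 9*212 / 12
w2 = 1908 / 12
w2 = 159 RPM

159 RPM


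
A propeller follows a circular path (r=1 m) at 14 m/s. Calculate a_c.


Given: v = 14 m/s, r = 1 m
Using a_c = v^2 / r
a_c = 14^2 / 1
a_c = 196 / 1
a_c = 196 m/s^2

196 m/s^2


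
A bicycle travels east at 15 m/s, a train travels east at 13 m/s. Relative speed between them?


Given: v_A = 15 m/s east, v_B = 13 m/s east
Both move in the same direction; relative speed = |v_A - v_B|
|15 - 13| = |2|
= 2 m/s

2 m/s


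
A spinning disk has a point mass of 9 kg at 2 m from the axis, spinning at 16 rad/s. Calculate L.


Given: m = 9 kg, r = 2 m, omega = 16 rad/s
For a point mass: I = m*r^2
I = 9*2^2 = 9*4 = 36
L = I*omega = 36*16
L = 576 kg*m^2/s

576 kg*m^2/s


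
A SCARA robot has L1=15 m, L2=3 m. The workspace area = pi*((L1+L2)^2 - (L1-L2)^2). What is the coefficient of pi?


Given: L1 = 15, L2 = 3
(L1+L2)^2 = (18)^2 = 324
(L1-L2)^2 = (12)^2 = 144
Difference = 324 - 144 = 180
This equals 4*L1*L2 = 4*15*3 = 180
Workspace area = 180*pi

180


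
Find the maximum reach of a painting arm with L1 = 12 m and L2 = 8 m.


Given: L1 = 12 m, L2 = 8 m
For a 2-link planar arm, max reach = L1 + L2 (fully extended)
Max reach = 12 + 8
Max reach = 20 m

20 m


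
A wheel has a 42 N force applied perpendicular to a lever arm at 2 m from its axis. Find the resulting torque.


Given: F = 42 N, r = 2 m, angle = 90 deg (perpendicular)
Using tau = F * r * sin(90)
sin(90) = 1
tau = 42 * 2 * 1
tau = 84 Nm

84 Nm


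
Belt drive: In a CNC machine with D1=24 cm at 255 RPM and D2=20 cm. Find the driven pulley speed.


Given: D1 = 24 cm, w1 = 255 RPM, D2 = 20 cm
Using D1*w1 = D2*w2
w2 = D1*w1 / D2
w2 = 24*255 / 20
w2 = 6120 / 20
w2 = 306 RPM

306 RPM


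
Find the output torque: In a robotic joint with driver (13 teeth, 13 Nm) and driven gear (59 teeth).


Given: N1 = 13, N2 = 59, T1 = 13 Nm
Using T2/T1 = N2/N1
T2 = T1 * N2 / N1
T2 = 13 * 59 / 13
T2 = 767 / 13
T2 = 59 Nm

59 Nm


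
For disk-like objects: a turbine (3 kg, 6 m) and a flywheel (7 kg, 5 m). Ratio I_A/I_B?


Given: M1=3 kg, R1=6 m, M2=7 kg, R2=5 m
For a disk: I = (1/2)*M*R^2, so I_A/I_B = (M1*R1^2)/(M2*R2^2)
M1*R1^2 = 3*36 = 108
M2*R2^2 = 7*25 = 175
I_A/I_B = 108/175 = 108/175

108/175


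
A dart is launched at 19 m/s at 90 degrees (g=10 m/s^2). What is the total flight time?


Given: v0 = 19 m/s, theta = 90 deg, g = 10 m/s^2
sin(90) = 1
Using T = 2*v0*sin(theta) / g
T = 2*19*1 / 10
T = 38 / 10
T = 19/5 s

19/5 s


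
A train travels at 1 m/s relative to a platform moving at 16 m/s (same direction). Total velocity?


Given: object velocity = 1 m/s, platform velocity = 16 m/s (same direction)
Using classical velocity addition: v_total = v_object + v_platform
v_total = 1 + 16
v_total = 17 m/s

17 m/s


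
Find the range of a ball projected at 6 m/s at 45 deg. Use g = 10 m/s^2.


Given: v0 = 6 m/s, theta = 45 deg, g = 10 m/s^2
sin(2*45) = sin(90) = 1
Using R = v0^2 * sin(2*theta) / g
R = 6^2 * 1 / 10
R = 36 / 10
R = 18/5 m

18/5 m


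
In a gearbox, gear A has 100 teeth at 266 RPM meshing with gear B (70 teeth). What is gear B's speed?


Given: N1 = 100 teeth, w1 = 266 RPM, N2 = 70 teeth
Using N1*w1 = N2*w2
w2 = N1*w1 / N2
w2 = 100*266 / 70
w2 = 26600 / 70
w2 = 380 RPM

380 RPM


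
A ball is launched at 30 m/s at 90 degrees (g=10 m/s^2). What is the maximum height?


Given: v0 = 30 m/s, theta = 90 deg, g = 10 m/s^2
sin^2(90) = 1
Using H = v0^2 * sin^2(theta) / (2*g)
H = 30^2 * 1 / (2*10)
H = 900 * 1 / 20
H = 900 / 20
H = 45 m

45 m


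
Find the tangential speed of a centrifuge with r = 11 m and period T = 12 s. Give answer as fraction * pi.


Given: radius r = 11 m, period T = 12 s
Using v = 2*pi*r / T
v = 2*pi*11 / 12
v = 22*pi / 12
v = 11/6*pi m/s

11/6*pi m/s


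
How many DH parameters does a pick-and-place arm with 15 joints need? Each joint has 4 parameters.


Given: 15 joints, 4 DH parameters per joint (d, theta, a, alpha)
Total DH parameters = number_of_joints * 4
Total = 15 * 4
Total = 60

60


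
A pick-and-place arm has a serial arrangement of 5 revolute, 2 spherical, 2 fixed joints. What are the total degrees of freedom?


Given: serial robot with 5 revolute, 2 spherical, 2 fixed joints
DOF contribution per joint type: revolute=1, prismatic=1, spherical=3, fixed=0
DOF = 5*1 + 2*3 + 2*0
DOF = 11

11


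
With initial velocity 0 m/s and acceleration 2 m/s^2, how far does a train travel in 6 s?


Given: v0 = 0 m/s, a = 2 m/s^2, t = 6 s
Using s = v0*t + (1/2)*a*t^2
s = 0*6 + (1/2)*2*6^2
s = 0 + (1/2)*72
s = 0 + 36
s = 36

36 m


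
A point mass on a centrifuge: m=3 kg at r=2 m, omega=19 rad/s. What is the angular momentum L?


Given: m = 3 kg, r = 2 m, omega = 19 rad/s
For a point mass: I = m*r^2
I = 3*2^2 = 3*4 = 12
L = I*omega = 12*19
L = 228 kg*m^2/s

228 kg*m^2/s


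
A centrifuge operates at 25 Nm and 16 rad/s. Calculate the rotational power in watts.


Given: tau = 25 Nm, omega = 16 rad/s
Using P = tau * omega
P = 25 * 16
P = 400 W

400 W


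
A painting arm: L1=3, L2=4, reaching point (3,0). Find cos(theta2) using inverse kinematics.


Given: L1 = 3, L2 = 4, target (x, y) = (3, 0)
Using cos(theta2) = (x^2 + y^2 - L1^2 - L2^2) / (2*L1*L2)
x^2 + y^2 = 3^2 + 0 = 9
L1^2 + L2^2 = 9 + 16 = 25
Numerator = 9 - 25 = -16
Denominator = 2*3*4 = 24
cos(theta2) = -16/24 = -2/3

-2/3


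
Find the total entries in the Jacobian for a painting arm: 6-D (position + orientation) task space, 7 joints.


Given: task space dimension = 6, joints = 7
Jacobian is a 6 x 7 matrix
Total entries = rows * columns
Total = 6 * 7
Total = 42

42


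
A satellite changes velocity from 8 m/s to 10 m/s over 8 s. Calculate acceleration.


Given: initial velocity v0 = 8 m/s, final velocity v = 10 m/s, time t = 8 s
Using a = (v - v0) / t
a = (10 - 8) / 8
a = 2 / 8
a = 1/4 m/s^2

1/4 m/s^2


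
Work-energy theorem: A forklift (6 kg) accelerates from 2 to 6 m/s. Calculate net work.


Given: m = 6 kg, v0 = 2 m/s, v = 6 m/s
Using W = (1/2)*m*(v^2 - v0^2)
v^2 = 6^2 = 36
v0^2 = 2^2 = 4
v^2 - v0^2 = 36 - 4 = 32
W = (1/2)*6*32 = 96 J

96 J


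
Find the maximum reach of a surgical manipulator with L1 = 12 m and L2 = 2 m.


Given: L1 = 12 m, L2 = 2 m
For a 2-link planar arm, max reach = L1 + L2 (fully extended)
Max reach = 12 + 2
Max reach = 14 m

14 m


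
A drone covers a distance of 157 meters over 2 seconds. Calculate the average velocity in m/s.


Given: distance d = 157 m, time t = 2 s
Using v = d / t
v = 157 / 2
v = 157/2 m/s

157/2 m/s


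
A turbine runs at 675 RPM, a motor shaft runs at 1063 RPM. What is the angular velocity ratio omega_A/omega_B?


Given: RPM_A = 675, RPM_B = 1063
omega = 2*pi*RPM/60, so omega_A/omega_B = RPM_A / RPM_B
omega_A/omega_B = 675 / 1063
omega_A/omega_B = 675/1063

675/1063


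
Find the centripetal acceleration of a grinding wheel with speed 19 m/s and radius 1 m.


Given: v = 19 m/s, r = 1 m
Using a_c = v^2 / r
a_c = 19^2 / 1
a_c = 361 / 1
a_c = 361 m/s^2

361 m/s^2


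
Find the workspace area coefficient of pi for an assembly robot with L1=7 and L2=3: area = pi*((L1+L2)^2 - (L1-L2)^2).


Given: L1 = 7, L2 = 3
(L1+L2)^2 = (10)^2 = 100
(L1-L2)^2 = (4)^2 = 16
Difference = 100 - 16 = 84
This equals 4*L1*L2 = 4*7*3 = 84
Workspace area = 84*pi

84


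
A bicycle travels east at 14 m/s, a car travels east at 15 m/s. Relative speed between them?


Given: v_A = 14 m/s east, v_B = 15 m/s east
Both move in the same direction; relative speed = |v_A - v_B|
|14 - 15| = |-1|
= 1 m/s

1 m/s


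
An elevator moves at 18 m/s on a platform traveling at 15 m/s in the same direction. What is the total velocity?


Given: object velocity = 18 m/s, platform velocity = 15 m/s (same direction)
Using classical velocity addition: v_total = v_object + v_platform
v_total = 18 + 15
v_total = 33 m/s

33 m/s


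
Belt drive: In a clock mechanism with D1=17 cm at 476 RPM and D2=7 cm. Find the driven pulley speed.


Given: D1 = 17 cm, w1 = 476 RPM, D2 = 7 cm
Using D1*w1 = D2*w2
w2 = D1*w1 / D2
w2 = 17*476 / 7
w2 = 8092 / 7
w2 = 1156 RPM

1156 RPM


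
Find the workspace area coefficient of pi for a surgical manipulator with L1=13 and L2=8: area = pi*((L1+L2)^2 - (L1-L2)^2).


Given: L1 = 13, L2 = 8
(L1+L2)^2 = (21)^2 = 441
(L1-L2)^2 = (5)^2 = 25
Difference = 441 - 25 = 416
This equals 4*L1*L2 = 4*13*8 = 416
Workspace area = 416*pi

416


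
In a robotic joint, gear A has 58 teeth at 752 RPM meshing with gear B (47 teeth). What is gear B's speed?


Given: N1 = 58 teeth, w1 = 752 RPM, N2 = 47 teeth
Using N1*w1 = N2*w2
w2 = N1*w1 / N2
w2 = 58*752 / 47
w2 = 43616 / 47
w2 = 928 RPM

928 RPM


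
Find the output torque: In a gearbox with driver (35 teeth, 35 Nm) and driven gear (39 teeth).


Given: N1 = 35, N2 = 39, T1 = 35 Nm
Using T2/T1 = N2/N1
T2 = T1 * N2 / N1
T2 = 35 * 39 / 35
T2 = 1365 / 35
T2 = 39 Nm

39 Nm


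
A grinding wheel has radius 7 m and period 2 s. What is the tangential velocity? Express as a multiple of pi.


Given: radius r = 7 m, period T = 2 s
Using v = 2*pi*r / T
v = 2*pi*7 / 2
v = 14*pi / 2
v = 7*pi m/s

7*pi m/s


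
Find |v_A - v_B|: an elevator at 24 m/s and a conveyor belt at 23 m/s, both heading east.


Given: v_A = 24 m/s east, v_B = 23 m/s east
Both move in the same direction; relative speed = |v_A - v_B|
|24 - 23| = |1|
= 1 m/s

1 m/s


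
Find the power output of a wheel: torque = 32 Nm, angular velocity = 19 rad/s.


Given: tau = 32 Nm, omega = 19 rad/s
Using P = tau * omega
P = 32 * 19
P = 608 W

608 W


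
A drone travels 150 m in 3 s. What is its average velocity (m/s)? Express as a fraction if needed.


Given: distance d = 150 m, time t = 3 s
Using v = d / t
v = 150 / 3
v = 50 m/s

50 m/s


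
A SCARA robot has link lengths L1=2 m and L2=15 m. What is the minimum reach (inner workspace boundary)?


Given: L1 = 2 m, L2 = 15 m
For a 2-link planar arm, min reach = |L1 - L2| (second link folded back)
Min reach = |2 - 15|
Min reach = 13 m

13 m


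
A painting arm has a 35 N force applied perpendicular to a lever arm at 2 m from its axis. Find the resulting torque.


Given: F = 35 N, r = 2 m, angle = 90 deg (perpendicular)
Using tau = F * r * sin(90)
sin(90) = 1
tau = 35 * 2 * 1
tau = 70 Nm

70 Nm


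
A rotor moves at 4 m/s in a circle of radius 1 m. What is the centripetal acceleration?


Given: v = 4 m/s, r = 1 m
Using a_c = v^2 / r
a_c = 4^2 / 1
a_c = 16 / 1
a_c = 16 m/s^2

16 m/s^2


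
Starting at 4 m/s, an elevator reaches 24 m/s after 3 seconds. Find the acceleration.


Given: initial velocity v0 = 4 m/s, final velocity v = 24 m/s, time t = 3 s
Using a = (v - v0) / t
a = (24 - 4) / 3
a = 20 / 3
a = 20/3 m/s^2

20/3 m/s^2


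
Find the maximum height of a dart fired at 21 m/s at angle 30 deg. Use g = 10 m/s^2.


Given: v0 = 21 m/s, theta = 30 deg, g = 10 m/s^2
sin^2(30) = 1/4
Using H = v0^2 * sin^2(theta) / (2*g)
H = 21^2 * 1/4 / (2*10)
H = 441 * 1/4 / 20
H = 441/4 / 20
H = 441/80 m

441/80 m


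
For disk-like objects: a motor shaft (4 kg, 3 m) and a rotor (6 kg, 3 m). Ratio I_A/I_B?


Given: M1=4 kg, R1=3 m, M2=6 kg, R2=3 m
For a disk: I = (1/2)*M*R^2, so I_A/I_B = (M1*R1^2)/(M2*R2^2)
M1*R1^2 = 4*9 = 36
M2*R2^2 = 6*9 = 54
I_A/I_B = 36/54 = 2/3

2/3


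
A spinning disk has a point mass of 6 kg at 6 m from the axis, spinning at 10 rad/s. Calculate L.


Given: m = 6 kg, r = 6 m, omega = 10 rad/s
For a point mass: I = m*r^2
I = 6*6^2 = 6*36 = 216
L = I*omega = 216*10
L = 2160 kg*m^2/s

2160 kg*m^2/s


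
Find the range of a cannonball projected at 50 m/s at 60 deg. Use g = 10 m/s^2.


Given: v0 = 50 m/s, theta = 60 deg, g = 10 m/s^2
sin(2*60) = sin(120) = sqrt(3)/2
Using R = v0^2 * sin(2*theta) / g
R = 50^2 * (sqrt(3)/2) / 10
R = 2500 * sqrt(3) / 20
R = 125*sqrt(3) m

125*sqrt(3) m


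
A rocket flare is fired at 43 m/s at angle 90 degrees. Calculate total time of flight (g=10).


Given: v0 = 43 m/s, theta = 90 deg, g = 10 m/s^2
sin(90) = 1
Using T = 2*v0*sin(theta) / g
T = 2*43*1 / 10
T = 86 / 10
T = 43/5 s

43/5 s


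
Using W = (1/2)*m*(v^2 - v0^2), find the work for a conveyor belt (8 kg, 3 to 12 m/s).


Given: m = 8 kg, v0 = 3 m/s, v = 12 m/s
Using W = (1/2)*m*(v^2 - v0^2)
v^2 = 12^2 = 144
v0^2 = 3^2 = 9
v^2 - v0^2 = 144 - 9 = 135
W = (1/2)*8*135 = 540 J

540 J


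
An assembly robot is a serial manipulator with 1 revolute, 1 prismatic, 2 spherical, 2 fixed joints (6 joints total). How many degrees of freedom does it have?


Given: serial robot with 1 revolute, 1 prismatic, 2 spherical, 2 fixed joints
DOF contribution per joint type: revolute=1, prismatic=1, spherical=3, fixed=0
DOF = 1*1 + 1*1 + 2*3 + 2*0
DOF = 8

8


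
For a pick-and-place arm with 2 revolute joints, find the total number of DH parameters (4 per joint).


Given: 2 joints, 4 DH parameters per joint (d, theta, a, alpha)
Total DH parameters = number_of_joints * 4
Total = 2 * 4
Total = 8

8


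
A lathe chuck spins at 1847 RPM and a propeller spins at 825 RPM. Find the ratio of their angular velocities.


Given: RPM_A = 1847, RPM_B = 825
omega = 2*pi*RPM/60, so omega_A/omega_B = RPM_A / RPM_B
omega_A/omega_B = 1847 / 825
omega_A/omega_B = 1847/825

1847/825


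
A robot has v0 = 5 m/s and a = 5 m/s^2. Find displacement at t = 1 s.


Given: v0 = 5 m/s, a = 5 m/s^2, t = 1 s
Using s = v0*t + (1/2)*a*t^2
s = 5*1 + (1/2)*5*1^2
s = 5 + (1/2)*5
s = 5 + 5/2
s = 15/2

15/2 m


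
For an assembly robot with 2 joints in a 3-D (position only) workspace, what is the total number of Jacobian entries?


Given: task space dimension = 3, joints = 2
Jacobian is a 3 x 2 matrix
Total entries = rows * columns
Total = 3 * 2
Total = 6

6


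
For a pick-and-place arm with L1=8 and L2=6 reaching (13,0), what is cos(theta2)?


Given: L1 = 8, L2 = 6, target (x, y) = (13, 0)
Using cos(theta2) = (x^2 + y^2 - L1^2 - L2^2) / (2*L1*L2)
x^2 + y^2 = 13^2 + 0 = 169
L1^2 + L2^2 = 64 + 36 = 100
Numerator = 169 - 100 = 69
Denominator = 2*8*6 = 96
cos(theta2) = 69/96 = 23/32

23/32


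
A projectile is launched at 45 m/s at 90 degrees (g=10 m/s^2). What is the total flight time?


Given: v0 = 45 m/s, theta = 90 deg, g = 10 m/s^2
sin(90) = 1
Using T = 2*v0*sin(theta) / g
T = 2*45*1 / 10
T = 90 / 10
T = 9 s

9 s


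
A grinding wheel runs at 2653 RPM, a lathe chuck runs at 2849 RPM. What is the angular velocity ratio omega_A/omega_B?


Given: RPM_A = 2653, RPM_B = 2849
omega = 2*pi*RPM/60, so omega_A/omega_B = RPM_A / RPM_B
omega_A/omega_B = 2653 / 2849
omega_A/omega_B = 379/407

379/407


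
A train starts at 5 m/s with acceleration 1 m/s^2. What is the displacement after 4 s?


Given: v0 = 5 m/s, a = 1 m/s^2, t = 4 s
Using s = v0*t + (1/2)*a*t^2
s = 5*4 + (1/2)*1*4^2
s = 20 + (1/2)*16
s = 20 + 8
s = 28

28 m


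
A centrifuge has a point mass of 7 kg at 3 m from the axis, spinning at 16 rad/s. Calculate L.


Given: m = 7 kg, r = 3 m, omega = 16 rad/s
For a point mass: I = m*r^2
I = 7*3^2 = 7*9 = 63
L = I*omega = 63*16
L = 1008 kg*m^2/s

1008 kg*m^2/s


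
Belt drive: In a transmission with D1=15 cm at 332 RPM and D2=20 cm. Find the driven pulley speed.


Given: D1 = 15 cm, w1 = 332 RPM, D2 = 20 cm
Using D1*w1 = D2*w2
w2 = D1*w1 / D2
w2 = 15*332 / 20
w2 = 4980 / 20
w2 = 249 RPM

249 RPM


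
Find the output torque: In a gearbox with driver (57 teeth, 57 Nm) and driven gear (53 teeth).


Given: N1 = 57, N2 = 53, T1 = 57 Nm
Using T2/T1 = N2/N1
T2 = T1 * N2 / N1
T2 = 57 * 53 / 57
T2 = 3021 / 57
T2 = 53 Nm

53 Nm


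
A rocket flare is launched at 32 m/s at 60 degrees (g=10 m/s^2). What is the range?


Given: v0 = 32 m/s, theta = 60 deg, g = 10 m/s^2
sin(2*60) = sin(120) = sqrt(3)/2
Using R = v0^2 * sin(2*theta) / g
R = 32^2 * (sqrt(3)/2) / 10
R = 1024 * sqrt(3) / 20
R = 256/5*sqrt(3) m

256/5*sqrt(3) m


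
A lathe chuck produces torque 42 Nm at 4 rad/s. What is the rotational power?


Given: tau = 42 Nm, omega = 4 rad/s
Using P = tau * omega
P = 42 * 4
P = 168 W

168 W


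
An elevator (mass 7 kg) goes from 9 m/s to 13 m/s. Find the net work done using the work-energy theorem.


Given: m = 7 kg, v0 = 9 m/s, v = 13 m/s
Using W = (1/2)*m*(v^2 - v0^2)
v^2 = 13^2 = 169
v0^2 = 9^2 = 81
v^2 - v0^2 = 169 - 81 = 88
W = (1/2)*7*88 = 308 J

308 J


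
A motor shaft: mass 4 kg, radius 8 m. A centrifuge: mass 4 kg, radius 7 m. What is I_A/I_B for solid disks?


Given: M1=4 kg, R1=8 m, M2=4 kg, R2=7 m
For a disk: I = (1/2)*M*R^2, so I_A/I_B = (M1*R1^2)/(M2*R2^2)
M1*R1^2 = 4*64 = 256
M2*R2^2 = 4*49 = 196
I_A/I_B = 256/196 = 64/49

64/49


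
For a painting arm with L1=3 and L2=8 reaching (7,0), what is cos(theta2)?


Given: L1 = 3, L2 = 8, target (x, y) = (7, 0)
Using cos(theta2) = (x^2 + y^2 - L1^2 - L2^2) / (2*L1*L2)
x^2 + y^2 = 7^2 + 0 = 49
L1^2 + L2^2 = 9 + 64 = 73
Numerator = 49 - 73 = -24
Denominator = 2*3*8 = 48
cos(theta2) = -24/48 = -1/2

-1/2


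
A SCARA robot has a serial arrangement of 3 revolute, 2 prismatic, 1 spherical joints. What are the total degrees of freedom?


Given: serial robot with 3 revolute, 2 prismatic, 1 spherical joints
DOF contribution per joint type: revolute=1, prismatic=1, spherical=3, fixed=0
DOF = 3*1 + 2*1 + 1*3
DOF = 8

8


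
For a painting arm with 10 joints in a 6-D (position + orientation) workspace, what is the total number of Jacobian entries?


Given: task space dimension = 6, joints = 10
Jacobian is a 6 x 10 matrix
Total entries = rows * columns
Total = 6 * 10
Total = 60

60


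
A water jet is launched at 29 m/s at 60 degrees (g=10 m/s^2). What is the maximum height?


Given: v0 = 29 m/s, theta = 60 deg, g = 10 m/s^2
sin^2(60) = 3/4
Using H = v0^2 * sin^2(theta) / (2*g)
H = 29^2 * 3/4 / (2*10)
H = 841 * 3/4 / 20
H = 2523/4 / 20
H = 2523/80 m

2523/80 m


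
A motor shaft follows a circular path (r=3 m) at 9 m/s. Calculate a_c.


Given: v = 9 m/s, r = 3 m
Using a_c = v^2 / r
a_c = 9^2 / 3
a_c = 81 / 3
a_c = 27 m/s^2

27 m/s^2


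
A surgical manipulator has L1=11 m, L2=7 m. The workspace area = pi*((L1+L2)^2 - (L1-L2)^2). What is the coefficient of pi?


Given: L1 = 11, L2 = 7
(L1+L2)^2 = (18)^2 = 324
(L1-L2)^2 = (4)^2 = 16
Difference = 324 - 16 = 308
This equals 4*L1*L2 = 4*11*7 = 308
Workspace area = 308*pi

308


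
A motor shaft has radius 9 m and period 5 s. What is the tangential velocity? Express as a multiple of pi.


Given: radius r = 9 m, period T = 5 s
Using v = 2*pi*r / T
v = 2*pi*9 / 5
v = 18*pi / 5
v = 18/5*pi m/s

18/5*pi m/s


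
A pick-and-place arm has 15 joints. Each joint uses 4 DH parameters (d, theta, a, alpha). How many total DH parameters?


Given: 15 joints, 4 DH parameters per joint (d, theta, a, alpha)
Total DH parameters = number_of_joints * 4
Total = 15 * 4
Total = 60

60


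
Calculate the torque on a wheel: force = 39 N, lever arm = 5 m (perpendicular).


Given: F = 39 N, r = 5 m, angle = 90 deg (perpendicular)
Using tau = F * r * sin(90)
sin(90) = 1
tau = 39 * 5 * 1
tau = 195 Nm

195 Nm


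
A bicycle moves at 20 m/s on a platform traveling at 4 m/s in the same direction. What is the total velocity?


Given: object velocity = 20 m/s, platform velocity = 4 m/s (same direction)
Using classical velocity addition: v_total = v_object + v_platform
v_total = 20 + 4
v_total = 24 m/s

24 m/s
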